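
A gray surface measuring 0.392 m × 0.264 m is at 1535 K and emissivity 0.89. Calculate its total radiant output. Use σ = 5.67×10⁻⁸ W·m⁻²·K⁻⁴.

A = 0.392 × 0.264 = 0.103 m².
P = εσAT⁴ = 0.89 × 5.67×10⁻⁸ × 0.103 × (1535)⁴ = 0.89 × 5.67×10⁻⁸ × 0.103 × 5.55×10^12.
P = 29000 W.

P ≈ 29000 W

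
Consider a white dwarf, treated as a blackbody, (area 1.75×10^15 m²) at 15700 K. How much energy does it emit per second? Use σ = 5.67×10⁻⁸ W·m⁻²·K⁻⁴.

P = σAT⁴ = 5.67×10⁻⁸ × 1.75×10^15 × (15700)⁴ = 5.67×10⁻⁸ × 1.75×10^15 × 6.08×10^16.
P = 6.03×10^24 W.

P ≈ 6.03×10^24 W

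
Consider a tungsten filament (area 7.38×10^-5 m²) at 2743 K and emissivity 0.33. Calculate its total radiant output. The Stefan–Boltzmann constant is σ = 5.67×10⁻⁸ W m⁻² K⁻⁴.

P ≈ 78.2 W

P = εσAT⁴ = 0.33 × 5.67×10⁻⁸ × 7.38×10^-5 × (2743)⁴ = 0.33 × 5.67×10⁻⁸ × 7.38×10^-5 × 5.66×10^13.
P = 78.2 W.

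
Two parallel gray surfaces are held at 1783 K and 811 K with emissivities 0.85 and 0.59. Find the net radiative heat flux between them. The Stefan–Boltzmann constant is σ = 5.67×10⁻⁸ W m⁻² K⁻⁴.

q ≈ 2.93×10^5 W/m²

For two large parallel gray plates, q = σ(T₁⁴ − T₂⁴) / (1/ε₁ + 1/ε₂ − 1).
1/ε₁ + 1/ε₂ − 1 = 1/0.85 + 1/0.59 − 1 = 1.871.
T₁⁴ − T₂⁴ = 1.01×10^13 − 4.33×10^11 = 9.67×10^12 K⁴.
q = 5.67×10⁻⁸ × 9.67×10^12 / 1.871 = 2.93×10^5 W/m².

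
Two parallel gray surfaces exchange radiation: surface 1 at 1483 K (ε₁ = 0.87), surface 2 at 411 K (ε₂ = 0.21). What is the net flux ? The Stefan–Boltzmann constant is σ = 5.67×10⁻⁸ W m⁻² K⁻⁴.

For two large parallel gray plates, q = σ(T₁⁴ − T₂⁴) / (1/ε₁ + 1/ε₂ − 1).
1/ε₁ + 1/ε₂ − 1 = 1/0.87 + 1/0.21 − 1 = 4.911.
T₁⁴ − T₂⁴ = 4.84×10^12 − 2.85×10^10 = 4.81×10^12 K⁴.
q = 5.67×10⁻⁸ × 4.81×10^12 / 4.911 = 55500 W/m².

q ≈ 55500 W/m²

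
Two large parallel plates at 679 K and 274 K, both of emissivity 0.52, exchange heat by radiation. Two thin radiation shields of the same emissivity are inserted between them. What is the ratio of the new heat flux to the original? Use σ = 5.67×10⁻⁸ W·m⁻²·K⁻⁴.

ratio ≈ 0.333

With N identical shields there are N+1 = 3 gaps in series, each with the same radiative resistance, so the flux falls to 1/(N+1) of its unshielded value.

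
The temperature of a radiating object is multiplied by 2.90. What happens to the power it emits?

P ∝ T⁴, so the power scales as (2.90)⁴ = 70.7.

factor ≈ 70.7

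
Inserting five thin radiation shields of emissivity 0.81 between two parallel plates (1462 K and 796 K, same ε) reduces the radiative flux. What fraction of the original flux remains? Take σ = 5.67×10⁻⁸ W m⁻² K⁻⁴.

ratio ≈ 0.167

With N identical shields there are N+1 = 6 gaps in series, each with the same radiative resistance, so the flux falls to 1/(N+1) of its unshielded value.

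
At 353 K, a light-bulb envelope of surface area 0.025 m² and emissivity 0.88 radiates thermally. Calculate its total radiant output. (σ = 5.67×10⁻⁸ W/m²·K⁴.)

P ≈ 19.4 W

Stefan–Boltzmann: P = εσAT⁴ = 0.88 × 5.67×10⁻⁸ × 0.0250 × (353)⁴ = 0.88 × 5.67×10⁻⁸ × 0.0250 × 1.55×10^10.
P = 19.4 W.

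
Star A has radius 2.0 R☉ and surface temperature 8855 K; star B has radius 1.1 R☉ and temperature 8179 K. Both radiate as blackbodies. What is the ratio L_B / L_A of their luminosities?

L_B/L_A ≈ 0.220

L = 4πR²σT⁴ ∝ R²T⁴, so L_B/L_A = (1.1/2.0)² × (8179/8855)⁴ = 0.303 × 0.728 = 0.220.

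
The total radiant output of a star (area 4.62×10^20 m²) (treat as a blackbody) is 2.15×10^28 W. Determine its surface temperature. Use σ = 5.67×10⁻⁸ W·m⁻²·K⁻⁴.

From P = σAT⁴, T = (P / σA)^(1/4) = (2.15×10^28 / (5.67×10⁻⁸ × 4.62×10^20))^(1/4).
T = (8.21×10^14)^(1/4) = 5350 K.

T ≈ 5350 K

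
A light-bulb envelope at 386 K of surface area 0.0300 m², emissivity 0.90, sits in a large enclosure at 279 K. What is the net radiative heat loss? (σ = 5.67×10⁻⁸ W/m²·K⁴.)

Q ≈ 24.7 W

Q = εσA(T⁴ − T_s⁴). T⁴ − T_s⁴ = (386)⁴ − (279)⁴ = 2.22×10^10 − 6.06×10^9 = 1.61×10^10 K⁴.
Q = 0.90 × 5.67×10⁻⁸ × 0.0300 × 1.61×10^10 = 24.7 W.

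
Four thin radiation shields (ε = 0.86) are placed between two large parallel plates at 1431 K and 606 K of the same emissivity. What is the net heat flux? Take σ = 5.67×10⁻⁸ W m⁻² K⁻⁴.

q ≈ 34700 W/m²

Each of the 5 gaps contributes resistance (2/ε − 1) = 2/0.86 − 1 = 1.326; total = 6.628.
q = σ(T₁⁴ − T₂⁴) / 6.628 = 5.67×10⁻⁸ × 4.06×10^12 / 6.628 = 34700 W/m².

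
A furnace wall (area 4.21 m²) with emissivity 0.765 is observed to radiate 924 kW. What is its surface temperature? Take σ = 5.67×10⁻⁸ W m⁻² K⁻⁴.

From P = εσAT⁴, T = (P / εσA)^(1/4) = (9.24×10^5 / (0.765 × 5.67×10⁻⁸ × 4.21))^(1/4).
T = (5.06×10^12)^(1/4) = 1500 K.

T ≈ 1500 K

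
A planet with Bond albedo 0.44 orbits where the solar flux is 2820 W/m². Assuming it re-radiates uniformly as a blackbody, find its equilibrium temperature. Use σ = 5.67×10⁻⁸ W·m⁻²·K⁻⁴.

Power absorbed = (1−a)S·πR²; power emitted = 4πR²σT⁴. Equating and cancelling πR²:
T = ((1−a)S / 4σ)^(1/4) = (1580 / (4 × 5.67×10⁻⁸))^(1/4) = (6.96×10^9)^(1/4).
T = 289 K.

T ≈ 289 K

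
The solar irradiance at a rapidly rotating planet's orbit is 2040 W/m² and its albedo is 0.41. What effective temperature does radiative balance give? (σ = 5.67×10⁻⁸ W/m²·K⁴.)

Power absorbed = (1−a)S·πR²; power emitted = 4πR²σT⁴. Equating and cancelling πR²:
T = ((1−a)S / 4σ)^(1/4) = (1200 / (4 × 5.67×10⁻⁸))^(1/4) = (5.31×10^9)^(1/4).
T = 270 K.

T ≈ 270 K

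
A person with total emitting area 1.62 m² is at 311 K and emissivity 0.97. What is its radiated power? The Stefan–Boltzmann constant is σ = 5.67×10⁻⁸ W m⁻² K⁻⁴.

P ≈ 834 W

P = εσAT⁴ = 0.97 × 5.67×10⁻⁸ × 1.62 × (311)⁴ = 0.97 × 5.67×10⁻⁸ × 1.62 × 9.35×10^9.
P = 834 W.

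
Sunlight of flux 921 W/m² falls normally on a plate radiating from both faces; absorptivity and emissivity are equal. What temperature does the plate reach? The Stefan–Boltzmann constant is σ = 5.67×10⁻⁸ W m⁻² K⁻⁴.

Absorbed flux αS = emitted flux 2εσT⁴ per unit area; with α = ε this gives T = (S/2σ)^(1/4).
T = (921 / (2 × 5.67×10⁻⁸))^(1/4) = (8.12×10^9)^(1/4).
T = 300 K.

T ≈ 300 K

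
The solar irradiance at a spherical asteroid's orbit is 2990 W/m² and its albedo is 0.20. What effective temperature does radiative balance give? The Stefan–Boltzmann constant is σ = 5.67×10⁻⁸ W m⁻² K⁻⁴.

Power absorbed = (1−a)S·πR²; power emitted = 4πR²σT⁴. Equating and cancelling πR²:
T = ((1−a)S / 4σ)^(1/4) = (2390 / (4 × 5.67×10⁻⁸))^(1/4) = (1.05×10^10)^(1/4).
T = 320 K.

T ≈ 320 K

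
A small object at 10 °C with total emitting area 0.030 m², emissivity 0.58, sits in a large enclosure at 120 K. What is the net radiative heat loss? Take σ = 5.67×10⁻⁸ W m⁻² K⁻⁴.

Convert: 10 °C = 283 K.
Q = εσA(T⁴ − T_s⁴). T⁴ − T_s⁴ = (283)⁴ − (120)⁴ = 6.41×10^9 − 2.07×10^8 = 6.21×10^9 K⁴.
Q = 0.58 × 5.67×10⁻⁸ × 0.0300 × 6.21×10^9 = 6.12 W.

Q ≈ 6.12 W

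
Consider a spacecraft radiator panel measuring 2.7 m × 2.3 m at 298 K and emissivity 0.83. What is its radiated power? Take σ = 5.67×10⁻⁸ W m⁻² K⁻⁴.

A = 2.7 × 2.3 = 6.21 m².
Stefan–Boltzmann: P = εσAT⁴ = 0.83 × 5.67×10⁻⁸ × 6.21 × (298)⁴ = 0.83 × 5.67×10⁻⁸ × 6.21 × 7.89×10^9.
P = 2300 W.

P ≈ 2300 W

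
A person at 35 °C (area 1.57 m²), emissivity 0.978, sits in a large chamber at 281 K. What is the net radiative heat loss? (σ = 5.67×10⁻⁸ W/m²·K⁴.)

Q ≈ 241 W

Convert: 35 °C = 308 K.
Q = εσA(T⁴ − T_s⁴). T⁴ − T_s⁴ = (308)⁴ − (281)⁴ = 9.00×10^9 − 6.23×10^9 = 2.76×10^9 K⁴.
Q = 0.978 × 5.67×10⁻⁸ × 1.57 × 2.76×10^9 = 241 W.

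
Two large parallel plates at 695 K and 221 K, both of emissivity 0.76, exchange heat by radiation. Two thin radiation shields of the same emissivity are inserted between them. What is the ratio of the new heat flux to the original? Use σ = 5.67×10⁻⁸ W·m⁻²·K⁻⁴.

ratio ≈ 0.333

With N identical shields there are N+1 = 3 gaps in series, each with the same radiative resistance, so the flux falls to 1/(N+1) of its unshielded value.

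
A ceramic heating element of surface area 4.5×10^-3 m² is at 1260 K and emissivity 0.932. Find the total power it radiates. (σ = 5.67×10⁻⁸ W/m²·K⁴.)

P ≈ 599 W

Stefan–Boltzmann: P = εσAT⁴ = 0.932 × 5.67×10⁻⁸ × 4.50×10^-3 × (1260)⁴ = 0.932 × 5.67×10⁻⁸ × 4.50×10^-3 × 2.52×10^12.
P = 599 W.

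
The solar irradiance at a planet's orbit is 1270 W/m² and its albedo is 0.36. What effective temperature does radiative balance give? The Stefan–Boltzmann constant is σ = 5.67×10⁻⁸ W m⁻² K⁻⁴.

Power absorbed = (1−a)S·πR²; power emitted = 4πR²σT⁴. Equating and cancelling πR²:
T = ((1−a)S / 4σ)^(1/4) = (813 / (4 × 5.67×10⁻⁸))^(1/4) = (3.58×10^9)^(1/4).
T = 245 K.

T ≈ 245 K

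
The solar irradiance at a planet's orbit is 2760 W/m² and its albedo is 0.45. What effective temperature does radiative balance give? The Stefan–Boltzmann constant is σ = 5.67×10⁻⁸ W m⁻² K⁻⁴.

T ≈ 286 K

Power absorbed = (1−a)S·πR²; power emitted = 4πR²σT⁴. Equating and cancelling πR²:
T = ((1−a)S / 4σ)^(1/4) = (1520 / (4 × 5.67×10⁻⁸))^(1/4) = (6.69×10^9)^(1/4).
T = 286 K.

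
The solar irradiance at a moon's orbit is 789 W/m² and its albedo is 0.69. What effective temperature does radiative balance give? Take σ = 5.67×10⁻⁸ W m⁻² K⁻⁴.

T ≈ 181 K

Power absorbed = (1−a)S·πR²; power emitted = 4πR²σT⁴. Equating and cancelling πR²:
T = ((1−a)S / 4σ)^(1/4) = (245 / (4 × 5.67×10⁻⁸))^(1/4) = (1.08×10^9)^(1/4).
T = 181 K.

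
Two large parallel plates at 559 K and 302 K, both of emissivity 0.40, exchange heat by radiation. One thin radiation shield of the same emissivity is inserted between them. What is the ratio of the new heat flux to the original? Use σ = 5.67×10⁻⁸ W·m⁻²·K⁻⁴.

ratio ≈ 0.500

With N identical shields there are N+1 = 2 gaps in series, each with the same radiative resistance, so the flux falls to 1/(N+1) of its unshielded value.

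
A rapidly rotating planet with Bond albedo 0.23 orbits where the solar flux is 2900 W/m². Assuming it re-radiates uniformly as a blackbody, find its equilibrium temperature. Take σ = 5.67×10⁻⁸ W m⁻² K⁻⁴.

T ≈ 315 K

Power absorbed = (1−a)S·πR²; power emitted = 4πR²σT⁴. Equating and cancelling πR²:
T = ((1−a)S / 4σ)^(1/4) = (2230 / (4 × 5.67×10⁻⁸))^(1/4) = (9.85×10^9)^(1/4).
T = 315 K.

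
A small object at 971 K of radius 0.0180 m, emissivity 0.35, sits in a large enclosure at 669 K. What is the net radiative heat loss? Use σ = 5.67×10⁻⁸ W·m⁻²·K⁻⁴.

A = 4πr² = 4π × (0.0180)² = 4.07×10^-3 m².
Q = εσA(T⁴ − T_s⁴). T⁴ − T_s⁴ = (971)⁴ − (669)⁴ = 8.89×10^11 − 2.00×10^11 = 6.89×10^11 K⁴.
Q = 0.35 × 5.67×10⁻⁸ × 4.07×10^-3 × 6.89×10^11 = 55.6 W.

Q ≈ 55.6 W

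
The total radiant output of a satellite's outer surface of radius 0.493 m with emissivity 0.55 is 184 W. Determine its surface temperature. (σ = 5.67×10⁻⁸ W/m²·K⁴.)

T ≈ 210 K

A = 4πr² = 4π × (0.493)² = 3.05 m².
From P = εσAT⁴, T = (P / εσA)^(1/4) = (184 / (0.55 × 5.67×10⁻⁸ × 3.05))^(1/4).
T = (1.93×10^9)^(1/4) = 210 K.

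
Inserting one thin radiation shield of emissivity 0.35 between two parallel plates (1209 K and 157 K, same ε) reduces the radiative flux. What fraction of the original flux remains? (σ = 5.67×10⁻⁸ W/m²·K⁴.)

With N identical shields there are N+1 = 2 gaps in series, each with the same radiative resistance, so the flux falls to 1/(N+1) of its unshielded value.

ratio ≈ 0.500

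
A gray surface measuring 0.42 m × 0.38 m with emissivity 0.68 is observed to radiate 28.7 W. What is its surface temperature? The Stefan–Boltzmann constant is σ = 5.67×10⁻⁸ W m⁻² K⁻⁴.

A = 0.42 × 0.38 = 0.160 m².
From P = εσAT⁴, T = (P / εσA)^(1/4) = (28.7 / (0.68 × 5.67×10⁻⁸ × 0.160))^(1/4).
T = (4.66×10^9)^(1/4) = 261 K.

T ≈ 261 K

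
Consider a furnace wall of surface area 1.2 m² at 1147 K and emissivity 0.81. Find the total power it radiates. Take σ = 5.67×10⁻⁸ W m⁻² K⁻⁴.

P = εσAT⁴ = 0.81 × 5.67×10⁻⁸ × 1.20 × (1147)⁴ = 0.81 × 5.67×10⁻⁸ × 1.20 × 1.73×10^12.
P = 95400 W.

P ≈ 95400 W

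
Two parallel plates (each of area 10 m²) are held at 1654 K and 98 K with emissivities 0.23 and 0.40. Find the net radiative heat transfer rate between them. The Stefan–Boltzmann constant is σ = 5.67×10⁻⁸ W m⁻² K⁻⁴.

For two large parallel gray plates, q = σ(T₁⁴ − T₂⁴) / (1/ε₁ + 1/ε₂ − 1).
1/ε₁ + 1/ε₂ − 1 = 1/0.23 + 1/0.40 − 1 = 5.848.
T₁⁴ − T₂⁴ = 7.48×10^12 − 9.22×10^7 = 7.48×10^12 K⁴.
q = 5.67×10⁻⁸ × 7.48×10^12 / 5.848 = 72600 W/m².
Q = q·A = 72600 × 10 = 7.26×10^5 W.

Q ≈ 7.26×10^5 W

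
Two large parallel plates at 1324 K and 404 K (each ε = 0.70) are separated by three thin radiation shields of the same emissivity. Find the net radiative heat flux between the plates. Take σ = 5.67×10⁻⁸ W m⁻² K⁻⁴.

Each of the 4 gaps contributes resistance (2/ε − 1) = 2/0.70 − 1 = 1.857; total = 7.429.
q = σ(T₁⁴ − T₂⁴) / 7.429 = 5.67×10⁻⁸ × 3.05×10^12 / 7.429 = 23300 W/m².

q ≈ 23300 W/m²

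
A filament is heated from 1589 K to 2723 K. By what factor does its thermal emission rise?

ratio ≈ 8.62

P ∝ T⁴, so the ratio is (2723/1589)⁴ = (1.714)⁴ = 8.62.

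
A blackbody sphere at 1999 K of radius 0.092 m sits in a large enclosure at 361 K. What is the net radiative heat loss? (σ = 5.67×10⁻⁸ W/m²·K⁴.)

Q ≈ 96200 W

A = 4πr² = 4π × (0.092)² = 0.106 m².
Q = σA(T⁴ − T_s⁴). T⁴ − T_s⁴ = (1999)⁴ − (361)⁴ = 1.60×10^13 − 1.70×10^10 = 1.60×10^13 K⁴.
Q = 5.67×10⁻⁸ × 0.106 × 1.60×10^13 = 96200 W.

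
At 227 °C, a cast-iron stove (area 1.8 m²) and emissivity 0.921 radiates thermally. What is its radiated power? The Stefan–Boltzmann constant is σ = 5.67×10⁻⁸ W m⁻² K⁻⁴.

227 °C = 500 K.
P = εσAT⁴ = 0.921 × 5.67×10⁻⁸ × 1.80 × (500)⁴ = 0.921 × 5.67×10⁻⁸ × 1.80 × 6.25×10^10.
P = 5870 W.

P ≈ 5870 W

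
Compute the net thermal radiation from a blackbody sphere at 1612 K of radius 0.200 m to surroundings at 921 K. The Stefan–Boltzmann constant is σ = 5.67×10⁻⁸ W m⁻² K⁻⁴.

Q ≈ 1.72×10^5 W

A = 4πr² = 4π × (0.200)² = 0.503 m².
Q = σA(T⁴ − T_s⁴). T⁴ − T_s⁴ = (1612)⁴ − (921)⁴ = 6.75×10^12 − 7.20×10^11 = 6.03×10^12 K⁴.
Q = 5.67×10⁻⁸ × 0.503 × 6.03×10^12 = 1.72×10^5 W.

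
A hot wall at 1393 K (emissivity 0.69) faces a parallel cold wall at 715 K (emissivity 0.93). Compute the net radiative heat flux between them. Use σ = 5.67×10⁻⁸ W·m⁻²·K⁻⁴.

For two large parallel gray plates, q = σ(T₁⁴ − T₂⁴) / (1/ε₁ + 1/ε₂ − 1).
1/ε₁ + 1/ε₂ − 1 = 1/0.69 + 1/0.93 − 1 = 1.525.
T₁⁴ − T₂⁴ = 3.77×10^12 − 2.61×10^11 = 3.50×10^12 K⁴.
q = 5.67×10⁻⁸ × 3.50×10^12 / 1.525 = 1.30×10^5 W/m².

q ≈ 1.30×10^5 W/m²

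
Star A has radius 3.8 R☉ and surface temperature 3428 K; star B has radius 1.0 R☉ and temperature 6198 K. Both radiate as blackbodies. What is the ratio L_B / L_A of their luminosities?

L = 4πR²σT⁴ ∝ R²T⁴, so L_B/L_A = (1.0/3.8)² × (6198/3428)⁴ = 0.0693 × 10.7 = 0.740.

L_B/L_A ≈ 0.740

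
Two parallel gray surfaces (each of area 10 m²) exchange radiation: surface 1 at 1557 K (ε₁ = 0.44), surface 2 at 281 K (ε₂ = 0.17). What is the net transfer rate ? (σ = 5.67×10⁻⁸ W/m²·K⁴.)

Q ≈ 4.65×10^5 W

For two large parallel gray plates, q = σ(T₁⁴ − T₂⁴) / (1/ε₁ + 1/ε₂ − 1).
1/ε₁ + 1/ε₂ − 1 = 1/0.44 + 1/0.17 − 1 = 7.155.
T₁⁴ − T₂⁴ = 5.88×10^12 − 6.23×10^9 = 5.87×10^12 K⁴.
q = 5.67×10⁻⁸ × 5.87×10^12 / 7.155 = 46500 W/m².
Q = q·A = 46500 × 10 = 4.65×10^5 W.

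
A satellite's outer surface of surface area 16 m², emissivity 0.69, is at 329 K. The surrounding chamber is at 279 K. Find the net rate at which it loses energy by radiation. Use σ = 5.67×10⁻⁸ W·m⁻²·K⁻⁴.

Q ≈ 3540 W

Q = εσA(T⁴ − T_s⁴). T⁴ − T_s⁴ = (329)⁴ − (279)⁴ = 1.17×10^10 − 6.06×10^9 = 5.66×10^9 K⁴.
Q = 0.69 × 5.67×10⁻⁸ × 16.0 × 5.66×10^9 = 3540 W.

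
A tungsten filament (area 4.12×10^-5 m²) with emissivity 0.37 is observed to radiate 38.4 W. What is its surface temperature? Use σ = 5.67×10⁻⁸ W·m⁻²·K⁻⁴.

From P = εσAT⁴, T = (P / εσA)^(1/4) = (38.4 / (0.37 × 5.67×10⁻⁸ × 4.12×10^-5))^(1/4).
T = (4.44×10^13)^(1/4) = 2580 K.

T ≈ 2580 K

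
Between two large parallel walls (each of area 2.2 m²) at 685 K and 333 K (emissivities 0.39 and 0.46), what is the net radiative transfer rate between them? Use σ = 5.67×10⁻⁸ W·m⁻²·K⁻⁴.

For two large parallel gray plates, q = σ(T₁⁴ − T₂⁴) / (1/ε₁ + 1/ε₂ − 1).
1/ε₁ + 1/ε₂ − 1 = 1/0.39 + 1/0.46 − 1 = 3.738.
T₁⁴ − T₂⁴ = 2.20×10^11 − 1.23×10^10 = 2.08×10^11 K⁴.
q = 5.67×10⁻⁸ × 2.08×10^11 / 3.738 = 3150 W/m².
Q = q·A = 3150 × 2.2 = 6940 W.

Q ≈ 6940 W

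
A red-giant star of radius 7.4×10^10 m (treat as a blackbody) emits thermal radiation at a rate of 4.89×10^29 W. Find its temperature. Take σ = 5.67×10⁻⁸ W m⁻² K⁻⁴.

T ≈ 3350 K

A = 4πr² = 4π × (7.4×10^10)² = 6.88×10^22 m².
From P = σAT⁴, T = (P / σA)^(1/4) = (4.89×10^29 / (5.67×10⁻⁸ × 6.88×10^22))^(1/4).
T = (1.25×10^14)^(1/4) = 3350 K.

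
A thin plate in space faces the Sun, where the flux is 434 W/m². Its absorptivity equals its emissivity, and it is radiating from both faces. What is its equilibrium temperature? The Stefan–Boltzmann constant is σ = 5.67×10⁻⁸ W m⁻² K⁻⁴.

Absorbed flux αS = emitted flux 2εσT⁴ per unit area; with α = ε this gives T = (S/2σ)^(1/4).
T = (434 / (2 × 5.67×10⁻⁸))^(1/4) = (3.83×10^9)^(1/4).
T = 249 K.

T ≈ 249 K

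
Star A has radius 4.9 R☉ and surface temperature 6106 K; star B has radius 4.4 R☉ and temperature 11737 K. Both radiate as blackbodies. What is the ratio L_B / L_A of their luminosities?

L = 4πR²σT⁴ ∝ R²T⁴, so L_B/L_A = (4.4/4.9)² × (11737/6106)⁴ = 0.806 × 13.7 = 11.0.

L_B/L_A ≈ 11.0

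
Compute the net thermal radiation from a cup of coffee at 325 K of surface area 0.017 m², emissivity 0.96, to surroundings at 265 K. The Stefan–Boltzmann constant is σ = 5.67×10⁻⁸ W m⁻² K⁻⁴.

Q ≈ 5.76 W

Q = εσA(T⁴ − T_s⁴). T⁴ − T_s⁴ = (325)⁴ − (265)⁴ = 1.12×10^10 − 4.93×10^9 = 6.23×10^9 K⁴.
Q = 0.96 × 5.67×10⁻⁸ × 0.0170 × 6.23×10^9 = 5.76 W.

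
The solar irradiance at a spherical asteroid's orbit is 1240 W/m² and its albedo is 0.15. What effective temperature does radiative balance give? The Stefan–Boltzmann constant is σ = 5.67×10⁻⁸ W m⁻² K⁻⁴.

Power absorbed = (1−a)S·πR²; power emitted = 4πR²σT⁴. Equating and cancelling πR²:
T = ((1−a)S / 4σ)^(1/4) = (1050 / (4 × 5.67×10⁻⁸))^(1/4) = (4.65×10^9)^(1/4).
T = 261 K.

T ≈ 261 K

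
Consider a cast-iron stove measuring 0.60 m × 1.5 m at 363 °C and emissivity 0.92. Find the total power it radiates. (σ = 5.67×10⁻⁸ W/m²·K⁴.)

P ≈ 7680 W

A = 0.60 × 1.5 = 0.900 m².
363 °C = 636 K.
Stefan–Boltzmann: P = εσAT⁴ = 0.92 × 5.67×10⁻⁸ × 0.900 × (636)⁴ = 0.92 × 5.67×10⁻⁸ × 0.900 × 1.64×10^11.
P = 7680 W.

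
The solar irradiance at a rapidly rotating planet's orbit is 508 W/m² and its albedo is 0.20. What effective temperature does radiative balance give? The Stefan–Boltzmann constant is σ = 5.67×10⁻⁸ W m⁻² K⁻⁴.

T ≈ 206 K

Power absorbed = (1−a)S·πR²; power emitted = 4πR²σT⁴. Equating and cancelling πR²:
T = ((1−a)S / 4σ)^(1/4) = (406 / (4 × 5.67×10⁻⁸))^(1/4) = (1.79×10^9)^(1/4).
T = 206 K.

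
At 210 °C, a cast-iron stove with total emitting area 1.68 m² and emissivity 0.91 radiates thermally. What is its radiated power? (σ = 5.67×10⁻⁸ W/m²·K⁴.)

210 °C = 483 K.
P = εσAT⁴ = 0.91 × 5.67×10⁻⁸ × 1.68 × (483)⁴ = 0.91 × 5.67×10⁻⁸ × 1.68 × 5.44×10^10.
P = 4720 W.

P ≈ 4720 W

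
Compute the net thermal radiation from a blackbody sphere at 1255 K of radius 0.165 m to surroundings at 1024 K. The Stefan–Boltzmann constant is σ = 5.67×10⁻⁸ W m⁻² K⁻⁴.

A = 4πr² = 4π × (0.165)² = 0.342 m².
Q = σA(T⁴ − T_s⁴). T⁴ − T_s⁴ = (1255)⁴ − (1024)⁴ = 2.48×10^12 − 1.10×10^12 = 1.38×10^12 K⁴.
Q = 5.67×10⁻⁸ × 0.342 × 1.38×10^12 = 26800 W.

Q ≈ 26800 W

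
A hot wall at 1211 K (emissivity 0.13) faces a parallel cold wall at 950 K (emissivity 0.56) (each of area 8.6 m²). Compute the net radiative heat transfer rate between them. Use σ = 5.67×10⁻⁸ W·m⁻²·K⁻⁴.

Q ≈ 76900 W

For two large parallel gray plates, q = σ(T₁⁴ − T₂⁴) / (1/ε₁ + 1/ε₂ − 1).
1/ε₁ + 1/ε₂ − 1 = 1/0.13 + 1/0.56 − 1 = 8.478.
T₁⁴ − T₂⁴ = 2.15×10^12 − 8.15×10^11 = 1.34×10^12 K⁴.
q = 5.67×10⁻⁸ × 1.34×10^12 / 8.478 = 8940 W/m².
Q = q·A = 8940 × 8.6 = 76900 W.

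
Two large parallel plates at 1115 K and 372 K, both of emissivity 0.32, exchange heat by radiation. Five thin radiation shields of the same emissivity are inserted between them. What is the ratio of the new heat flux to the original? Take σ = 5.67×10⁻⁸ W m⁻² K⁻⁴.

ratio ≈ 0.167

With N identical shields there are N+1 = 6 gaps in series, each with the same radiative resistance, so the flux falls to 1/(N+1) of its unshielded value.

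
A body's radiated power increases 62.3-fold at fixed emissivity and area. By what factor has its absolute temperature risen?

P ∝ T⁴ ⇒ T ∝ P^(1/4), so T scales by (62.3)^(1/4) = 2.81.

factor ≈ 2.81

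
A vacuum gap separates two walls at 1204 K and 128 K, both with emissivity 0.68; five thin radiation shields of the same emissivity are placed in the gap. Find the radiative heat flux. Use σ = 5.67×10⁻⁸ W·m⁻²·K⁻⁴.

q ≈ 10200 W/m²

Each of the 6 gaps contributes resistance (2/ε − 1) = 2/0.68 − 1 = 1.941; total = 11.65.
q = σ(T₁⁴ − T₂⁴) / 11.65 = 5.67×10⁻⁸ × 2.10×10^12 / 11.65 = 10200 W/m².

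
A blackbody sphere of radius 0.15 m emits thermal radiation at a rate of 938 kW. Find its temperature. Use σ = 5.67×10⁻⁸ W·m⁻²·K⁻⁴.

T ≈ 2770 K

A = 4πr² = 4π × (0.15)² = 0.283 m².
From P = σAT⁴, T = (P / σA)^(1/4) = (9.38×10^5 / (5.67×10⁻⁸ × 0.283))^(1/4).
T = (5.85×10^13)^(1/4) = 2770 K.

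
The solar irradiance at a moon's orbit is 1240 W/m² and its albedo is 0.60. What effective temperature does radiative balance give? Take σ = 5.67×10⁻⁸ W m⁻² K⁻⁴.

Power absorbed = (1−a)S·πR²; power emitted = 4πR²σT⁴. Equating and cancelling πR²:
T = ((1−a)S / 4σ)^(1/4) = (496 / (4 × 5.67×10⁻⁸))^(1/4) = (2.19×10^9)^(1/4).
T = 216 K.

T ≈ 216 K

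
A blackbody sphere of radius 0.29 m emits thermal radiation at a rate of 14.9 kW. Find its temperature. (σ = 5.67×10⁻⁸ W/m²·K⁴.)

T ≈ 706 K

A = 4πr² = 4π × (0.29)² = 1.06 m².
From P = σAT⁴, T = (P / σA)^(1/4) = (14900 / (5.67×10⁻⁸ × 1.06))^(1/4).
T = (2.49×10^11)^(1/4) = 706 K.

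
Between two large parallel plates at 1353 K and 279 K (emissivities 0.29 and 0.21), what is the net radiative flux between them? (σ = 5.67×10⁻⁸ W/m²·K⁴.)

For two large parallel gray plates, q = σ(T₁⁴ − T₂⁴) / (1/ε₁ + 1/ε₂ − 1).
1/ε₁ + 1/ε₂ − 1 = 1/0.29 + 1/0.21 − 1 = 7.210.
T₁⁴ − T₂⁴ = 3.35×10^12 − 6.06×10^9 = 3.35×10^12 K⁴.
q = 5.67×10⁻⁸ × 3.35×10^12 / 7.210 = 26300 W/m².

q ≈ 26300 W/m²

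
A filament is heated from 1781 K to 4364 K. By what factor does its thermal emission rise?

P ∝ T⁴, so the ratio is (4364/1781)⁴ = (2.450)⁴ = 36.0.

ratio ≈ 36.0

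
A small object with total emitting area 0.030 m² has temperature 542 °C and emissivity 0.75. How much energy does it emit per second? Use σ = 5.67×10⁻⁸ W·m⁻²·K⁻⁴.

542 °C = 815 K.
Stefan–Boltzmann: P = εσAT⁴ = 0.75 × 5.67×10⁻⁸ × 0.0300 × (815)⁴ = 0.75 × 5.67×10⁻⁸ × 0.0300 × 4.41×10^11.
P = 563 W.

P ≈ 563 W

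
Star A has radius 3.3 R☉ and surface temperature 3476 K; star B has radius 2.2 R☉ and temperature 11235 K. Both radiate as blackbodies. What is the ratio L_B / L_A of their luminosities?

L_B/L_A ≈ 48.5

L = 4πR²σT⁴ ∝ R²T⁴, so L_B/L_A = (2.2/3.3)² × (11235/3476)⁴ = 0.444 × 109 = 48.5.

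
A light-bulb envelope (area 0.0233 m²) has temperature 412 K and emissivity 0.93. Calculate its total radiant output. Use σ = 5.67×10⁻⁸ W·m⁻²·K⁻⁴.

P = εσAT⁴ = 0.93 × 5.67×10⁻⁸ × 0.0233 × (412)⁴ = 0.93 × 5.67×10⁻⁸ × 0.0233 × 2.88×10^10.
P = 35.4 W.

P ≈ 35.4 W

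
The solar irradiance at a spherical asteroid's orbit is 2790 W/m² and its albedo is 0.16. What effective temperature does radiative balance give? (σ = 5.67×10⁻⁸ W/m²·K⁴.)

T ≈ 319 K

Power absorbed = (1−a)S·πR²; power emitted = 4πR²σT⁴. Equating and cancelling πR²:
T = ((1−a)S / 4σ)^(1/4) = (2340 / (4 × 5.67×10⁻⁸))^(1/4) = (1.03×10^10)^(1/4).
T = 319 K.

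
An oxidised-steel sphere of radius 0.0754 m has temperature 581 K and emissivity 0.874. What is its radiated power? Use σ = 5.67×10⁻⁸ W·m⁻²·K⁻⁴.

A = 4πr² = 4π × (0.0754)² = 0.0714 m².
Stefan–Boltzmann: P = εσAT⁴ = 0.874 × 5.67×10⁻⁸ × 0.0714 × (581)⁴ = 0.874 × 5.67×10⁻⁸ × 0.0714 × 1.14×10^11.
P = 403 W.

P ≈ 403 W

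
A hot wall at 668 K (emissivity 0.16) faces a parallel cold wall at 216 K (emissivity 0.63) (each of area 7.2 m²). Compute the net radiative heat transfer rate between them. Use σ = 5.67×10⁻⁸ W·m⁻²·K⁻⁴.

For two large parallel gray plates, q = σ(T₁⁴ − T₂⁴) / (1/ε₁ + 1/ε₂ − 1).
1/ε₁ + 1/ε₂ − 1 = 1/0.16 + 1/0.63 − 1 = 6.837.
T₁⁴ − T₂⁴ = 1.99×10^11 − 2.18×10^9 = 1.97×10^11 K⁴.
q = 5.67×10⁻⁸ × 1.97×10^11 / 6.837 = 1630 W/m².
Q = q·A = 1630 × 7.2 = 11800 W.

Q ≈ 11800 W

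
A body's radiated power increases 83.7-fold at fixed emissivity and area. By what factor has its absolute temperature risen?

P ∝ T⁴ ⇒ T ∝ P^(1/4), so T scales by (83.7)^(1/4) = 3.02.

factor ≈ 3.02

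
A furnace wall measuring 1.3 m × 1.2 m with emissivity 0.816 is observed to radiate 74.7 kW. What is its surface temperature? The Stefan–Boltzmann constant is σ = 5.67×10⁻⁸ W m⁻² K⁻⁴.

T ≈ 1010 K

A = 1.3 × 1.2 = 1.56 m².
From P = εσAT⁴, T = (P / εσA)^(1/4) = (74700 / (0.816 × 5.67×10⁻⁸ × 1.56))^(1/4).
T = (1.03×10^12)^(1/4) = 1010 K.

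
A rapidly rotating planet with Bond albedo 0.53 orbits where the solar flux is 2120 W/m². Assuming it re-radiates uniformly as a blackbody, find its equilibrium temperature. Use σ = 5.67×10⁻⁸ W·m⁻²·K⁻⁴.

T ≈ 257 K

Power absorbed = (1−a)S·πR²; power emitted = 4πR²σT⁴. Equating and cancelling πR²:
T = ((1−a)S / 4σ)^(1/4) = (996 / (4 × 5.67×10⁻⁸))^(1/4) = (4.39×10^9)^(1/4).
T = 257 K.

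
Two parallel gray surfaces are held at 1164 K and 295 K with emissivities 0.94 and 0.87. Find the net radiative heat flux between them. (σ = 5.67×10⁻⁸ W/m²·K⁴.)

For two large parallel gray plates, q = σ(T₁⁴ − T₂⁴) / (1/ε₁ + 1/ε₂ − 1).
1/ε₁ + 1/ε₂ − 1 = 1/0.94 + 1/0.87 − 1 = 1.213.
T₁⁴ − T₂⁴ = 1.84×10^12 − 7.57×10^9 = 1.83×10^12 K⁴.
q = 5.67×10⁻⁸ × 1.83×10^12 / 1.213 = 85400 W/m².

q ≈ 85400 W/m²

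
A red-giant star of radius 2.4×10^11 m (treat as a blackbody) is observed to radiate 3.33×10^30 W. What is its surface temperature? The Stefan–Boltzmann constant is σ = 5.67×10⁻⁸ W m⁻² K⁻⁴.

A = 4πr² = 4π × (2.4×10^11)² = 7.24×10^23 m².
From P = σAT⁴, T = (P / σA)^(1/4) = (3.33×10^30 / (5.67×10⁻⁸ × 7.24×10^23))^(1/4).
T = (8.11×10^13)^(1/4) = 3000 K.

T ≈ 3000 K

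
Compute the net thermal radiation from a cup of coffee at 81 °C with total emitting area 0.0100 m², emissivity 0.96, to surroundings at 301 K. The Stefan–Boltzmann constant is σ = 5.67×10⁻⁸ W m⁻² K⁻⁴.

Q ≈ 4.08 W

Convert: 81 °C = 354 K.
Q = εσA(T⁴ − T_s⁴). T⁴ − T_s⁴ = (354)⁴ − (301)⁴ = 1.57×10^10 − 8.21×10^9 = 7.50×10^9 K⁴.
Q = 0.96 × 5.67×10⁻⁸ × 0.0100 × 7.50×10^9 = 4.08 W.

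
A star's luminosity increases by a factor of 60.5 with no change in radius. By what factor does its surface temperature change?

P ∝ T⁴ ⇒ T ∝ P^(1/4), so T scales by (60.5)^(1/4) = 2.79.

factor ≈ 2.79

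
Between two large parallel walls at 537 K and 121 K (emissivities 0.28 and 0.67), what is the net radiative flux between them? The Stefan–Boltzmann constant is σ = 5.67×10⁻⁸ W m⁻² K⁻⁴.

For two large parallel gray plates, q = σ(T₁⁴ − T₂⁴) / (1/ε₁ + 1/ε₂ − 1).
1/ε₁ + 1/ε₂ − 1 = 1/0.28 + 1/0.67 − 1 = 4.064.
T₁⁴ − T₂⁴ = 8.32×10^10 − 2.14×10^8 = 8.29×10^10 K⁴.
q = 5.67×10⁻⁸ × 8.29×10^10 / 4.064 = 1160 W/m².

q ≈ 1160 W/m²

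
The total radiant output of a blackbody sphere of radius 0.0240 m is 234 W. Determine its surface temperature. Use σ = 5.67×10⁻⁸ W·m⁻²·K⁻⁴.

A = 4πr² = 4π × (0.0240)² = 7.24×10^-3 m².
From P = σAT⁴, T = (P / σA)^(1/4) = (234 / (5.67×10⁻⁸ × 7.24×10^-3))^(1/4).
T = (5.70×10^11)^(1/4) = 869 K.

T ≈ 869 K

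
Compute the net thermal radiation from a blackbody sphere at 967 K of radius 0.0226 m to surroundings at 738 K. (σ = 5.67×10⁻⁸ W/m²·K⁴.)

A = 4πr² = 4π × (0.0226)² = 6.42×10^-3 m².
Q = σA(T⁴ − T_s⁴). T⁴ − T_s⁴ = (967)⁴ − (738)⁴ = 8.74×10^11 − 2.97×10^11 = 5.78×10^11 K⁴.
Q = 5.67×10⁻⁸ × 6.42×10^-3 × 5.78×10^11 = 210 W.

Q ≈ 210 W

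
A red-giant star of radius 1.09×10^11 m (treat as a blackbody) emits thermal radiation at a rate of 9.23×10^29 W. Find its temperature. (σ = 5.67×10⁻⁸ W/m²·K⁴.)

A = 4πr² = 4π × (1.09×10^11)² = 1.49×10^23 m².
From P = σAT⁴, T = (P / σA)^(1/4) = (9.23×10^29 / (5.67×10⁻⁸ × 1.49×10^23))^(1/4).
T = (1.09×10^14)^(1/4) = 3230 K.

T ≈ 3230 K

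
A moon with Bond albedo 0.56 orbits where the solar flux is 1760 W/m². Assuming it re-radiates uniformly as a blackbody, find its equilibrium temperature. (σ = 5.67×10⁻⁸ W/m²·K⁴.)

Power absorbed = (1−a)S·πR²; power emitted = 4πR²σT⁴. Equating and cancelling πR²:
T = ((1−a)S / 4σ)^(1/4) = (774 / (4 × 5.67×10⁻⁸))^(1/4) = (3.41×10^9)^(1/4).
T = 242 K.

T ≈ 242 K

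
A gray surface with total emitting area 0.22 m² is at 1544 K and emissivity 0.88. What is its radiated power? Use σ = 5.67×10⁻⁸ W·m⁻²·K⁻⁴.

P ≈ 62400 W

P = εσAT⁴ = 0.88 × 5.67×10⁻⁸ × 0.220 × (1544)⁴ = 0.88 × 5.67×10⁻⁸ × 0.220 × 5.68×10^12.
P = 62400 W.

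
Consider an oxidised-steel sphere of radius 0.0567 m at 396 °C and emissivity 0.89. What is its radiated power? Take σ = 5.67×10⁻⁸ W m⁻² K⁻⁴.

A = 4πr² = 4π × (0.0567)² = 0.0404 m².
396 °C = 669 K.
P = εσAT⁴ = 0.89 × 5.67×10⁻⁸ × 0.0404 × (669)⁴ = 0.89 × 5.67×10⁻⁸ × 0.0404 × 2.00×10^11.
P = 408 W.

P ≈ 408 W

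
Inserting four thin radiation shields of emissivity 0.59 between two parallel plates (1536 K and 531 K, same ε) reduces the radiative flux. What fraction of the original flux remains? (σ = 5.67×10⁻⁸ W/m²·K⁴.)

ratio ≈ 0.200

With N identical shields there are N+1 = 5 gaps in series, each with the same radiative resistance, so the flux falls to 1/(N+1) of its unshielded value.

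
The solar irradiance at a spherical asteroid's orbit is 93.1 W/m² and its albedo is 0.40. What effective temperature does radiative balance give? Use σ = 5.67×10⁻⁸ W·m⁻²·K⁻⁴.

Power absorbed = (1−a)S·πR²; power emitted = 4πR²σT⁴. Equating and cancelling πR²:
T = ((1−a)S / 4σ)^(1/4) = (55.9 / (4 × 5.67×10⁻⁸))^(1/4) = (2.46×10^8)^(1/4).
T = 125 K.

T ≈ 125 K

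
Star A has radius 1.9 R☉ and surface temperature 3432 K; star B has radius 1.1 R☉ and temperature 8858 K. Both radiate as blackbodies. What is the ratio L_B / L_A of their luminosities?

L = 4πR²σT⁴ ∝ R²T⁴, so L_B/L_A = (1.1/1.9)² × (8858/3432)⁴ = 0.335 × 44.4 = 14.9.

L_B/L_A ≈ 14.9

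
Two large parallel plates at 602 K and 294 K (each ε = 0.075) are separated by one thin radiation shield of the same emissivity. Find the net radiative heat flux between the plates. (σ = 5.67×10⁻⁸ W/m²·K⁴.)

q ≈ 137 W/m²

Each of the 2 gaps contributes resistance (2/ε − 1) = 2/0.075 − 1 = 25.67; total = 51.33.
q = σ(T₁⁴ − T₂⁴) / 51.33 = 5.67×10⁻⁸ × 1.24×10^11 / 51.33 = 137 W/m².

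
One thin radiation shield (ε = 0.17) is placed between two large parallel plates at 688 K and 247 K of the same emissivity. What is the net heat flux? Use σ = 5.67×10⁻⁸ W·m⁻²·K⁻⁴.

q ≈ 580 W/m²

Each of the 2 gaps contributes resistance (2/ε − 1) = 2/0.17 − 1 = 10.76; total = 21.53.
q = σ(T₁⁴ − T₂⁴) / 21.53 = 5.67×10⁻⁸ × 2.20×10^11 / 21.53 = 580 W/m².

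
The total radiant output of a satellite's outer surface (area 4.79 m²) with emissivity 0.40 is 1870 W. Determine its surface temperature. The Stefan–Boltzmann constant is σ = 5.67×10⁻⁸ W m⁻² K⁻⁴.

From P = εσAT⁴, T = (P / εσA)^(1/4) = (1870 / (0.40 × 5.67×10⁻⁸ × 4.79))^(1/4).
T = (1.72×10^10)^(1/4) = 362 K.

T ≈ 362 K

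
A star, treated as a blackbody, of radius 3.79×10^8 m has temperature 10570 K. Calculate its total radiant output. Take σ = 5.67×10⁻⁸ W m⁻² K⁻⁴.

A = 4πr² = 4π × (3.79×10^8)² = 1.81×10^18 m².
P = σAT⁴ = 5.67×10⁻⁸ × 1.81×10^18 × (10570)⁴ = 5.67×10⁻⁸ × 1.81×10^18 × 1.25×10^16.
P = 1.28×10^27 W.

P ≈ 1.28×10^27 W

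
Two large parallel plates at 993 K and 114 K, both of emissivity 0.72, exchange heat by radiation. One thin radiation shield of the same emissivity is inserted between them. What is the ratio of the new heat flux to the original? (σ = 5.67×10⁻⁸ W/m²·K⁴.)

With N identical shields there are N+1 = 2 gaps in series, each with the same radiative resistance, so the flux falls to 1/(N+1) of its unshielded value.

ratio ≈ 0.500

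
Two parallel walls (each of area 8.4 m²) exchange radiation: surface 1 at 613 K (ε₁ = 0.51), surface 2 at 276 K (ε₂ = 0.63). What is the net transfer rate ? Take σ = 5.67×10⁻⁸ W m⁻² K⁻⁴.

Q ≈ 25300 W

For two large parallel gray plates, q = σ(T₁⁴ − T₂⁴) / (1/ε₁ + 1/ε₂ − 1).
1/ε₁ + 1/ε₂ − 1 = 1/0.51 + 1/0.63 − 1 = 2.548.
T₁⁴ − T₂⁴ = 1.41×10^11 − 5.80×10^9 = 1.35×10^11 K⁴.
q = 5.67×10⁻⁸ × 1.35×10^11 / 2.548 = 3010 W/m².
Q = q·A = 3010 × 8.4 = 25300 W.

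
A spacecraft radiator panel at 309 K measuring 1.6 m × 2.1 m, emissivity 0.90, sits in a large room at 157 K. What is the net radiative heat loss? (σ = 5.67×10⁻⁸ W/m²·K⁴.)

Q ≈ 1460 W

A = 1.6 × 2.1 = 3.36 m².
Q = εσA(T⁴ − T_s⁴). T⁴ − T_s⁴ = (309)⁴ − (157)⁴ = 9.12×10^9 − 6.08×10^8 = 8.51×10^9 K⁴.
Q = 0.90 × 5.67×10⁻⁸ × 3.36 × 8.51×10^9 = 1460 W.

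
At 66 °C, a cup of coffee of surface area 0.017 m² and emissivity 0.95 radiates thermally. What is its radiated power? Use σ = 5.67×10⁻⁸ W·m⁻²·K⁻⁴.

66 °C = 339 K.
P = εσAT⁴ = 0.95 × 5.67×10⁻⁸ × 0.0170 × (339)⁴ = 0.95 × 5.67×10⁻⁸ × 0.0170 × 1.32×10^10.
P = 12.1 W.

P ≈ 12.1 W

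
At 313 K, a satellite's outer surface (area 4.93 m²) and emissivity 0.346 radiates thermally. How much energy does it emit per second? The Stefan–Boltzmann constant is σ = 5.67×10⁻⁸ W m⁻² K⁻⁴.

P = εσAT⁴ = 0.346 × 5.67×10⁻⁸ × 4.93 × (313)⁴ = 0.346 × 5.67×10⁻⁸ × 4.93 × 9.60×10^9.
P = 928 W.

P ≈ 928 W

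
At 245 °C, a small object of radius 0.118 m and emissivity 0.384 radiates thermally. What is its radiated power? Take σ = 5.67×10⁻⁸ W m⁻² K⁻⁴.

P ≈ 274 W

A = 4πr² = 4π × (0.118)² = 0.175 m².
245 °C = 518 K.
P = εσAT⁴ = 0.384 × 5.67×10⁻⁸ × 0.175 × (518)⁴ = 0.384 × 5.67×10⁻⁸ × 0.175 × 7.20×10^10.
P = 274 W.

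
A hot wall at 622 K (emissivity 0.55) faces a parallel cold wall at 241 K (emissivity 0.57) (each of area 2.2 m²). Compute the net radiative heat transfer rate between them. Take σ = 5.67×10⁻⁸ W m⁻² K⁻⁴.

Q ≈ 7090 W

For two large parallel gray plates, q = σ(T₁⁴ − T₂⁴) / (1/ε₁ + 1/ε₂ − 1).
1/ε₁ + 1/ε₂ − 1 = 1/0.55 + 1/0.57 − 1 = 2.573.
T₁⁴ − T₂⁴ = 1.50×10^11 − 3.37×10^9 = 1.46×10^11 K⁴.
q = 5.67×10⁻⁸ × 1.46×10^11 / 2.573 = 3220 W/m².
Q = q·A = 3220 × 2.2 = 7090 W.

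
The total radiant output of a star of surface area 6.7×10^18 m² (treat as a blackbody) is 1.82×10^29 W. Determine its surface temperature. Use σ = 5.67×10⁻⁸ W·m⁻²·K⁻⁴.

T ≈ 26300 K

From P = σAT⁴, T = (P / σA)^(1/4) = (1.82×10^29 / (5.67×10⁻⁸ × 6.70×10^18))^(1/4).
T = (4.79×10^17)^(1/4) = 26300 K.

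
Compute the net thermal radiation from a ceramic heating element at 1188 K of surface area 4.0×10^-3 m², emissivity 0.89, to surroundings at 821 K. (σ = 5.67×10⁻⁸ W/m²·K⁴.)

Q = εσA(T⁴ − T_s⁴). T⁴ − T_s⁴ = (1188)⁴ − (821)⁴ = 1.99×10^12 − 4.54×10^11 = 1.54×10^12 K⁴.
Q = 0.89 × 5.67×10⁻⁸ × 4.00×10^-3 × 1.54×10^12 = 310 W.

Q ≈ 310 W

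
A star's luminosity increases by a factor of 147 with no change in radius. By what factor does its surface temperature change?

P ∝ T⁴ ⇒ T ∝ P^(1/4), so T scales by (147)^(1/4) = 3.48.

factor ≈ 3.48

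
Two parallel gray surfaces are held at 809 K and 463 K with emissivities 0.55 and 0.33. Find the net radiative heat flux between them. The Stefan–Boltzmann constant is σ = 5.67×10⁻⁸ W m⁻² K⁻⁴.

q ≈ 5630 W/m²

For two large parallel gray plates, q = σ(T₁⁴ − T₂⁴) / (1/ε₁ + 1/ε₂ − 1).
1/ε₁ + 1/ε₂ − 1 = 1/0.55 + 1/0.33 − 1 = 3.848.
T₁⁴ − T₂⁴ = 4.28×10^11 − 4.60×10^10 = 3.82×10^11 K⁴.
q = 5.67×10⁻⁸ × 3.82×10^11 / 3.848 = 5630 W/m².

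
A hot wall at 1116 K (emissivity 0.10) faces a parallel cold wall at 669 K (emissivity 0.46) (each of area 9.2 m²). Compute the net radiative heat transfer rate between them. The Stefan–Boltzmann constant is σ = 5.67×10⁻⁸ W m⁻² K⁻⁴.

For two large parallel gray plates, q = σ(T₁⁴ − T₂⁴) / (1/ε₁ + 1/ε₂ − 1).
1/ε₁ + 1/ε₂ − 1 = 1/0.10 + 1/0.46 − 1 = 11.17.
T₁⁴ − T₂⁴ = 1.55×10^12 − 2.00×10^11 = 1.35×10^12 K⁴.
q = 5.67×10⁻⁸ × 1.35×10^12 / 11.17 = 6850 W/m².
Q = q·A = 6850 × 9.2 = 63100 W.

Q ≈ 63100 W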